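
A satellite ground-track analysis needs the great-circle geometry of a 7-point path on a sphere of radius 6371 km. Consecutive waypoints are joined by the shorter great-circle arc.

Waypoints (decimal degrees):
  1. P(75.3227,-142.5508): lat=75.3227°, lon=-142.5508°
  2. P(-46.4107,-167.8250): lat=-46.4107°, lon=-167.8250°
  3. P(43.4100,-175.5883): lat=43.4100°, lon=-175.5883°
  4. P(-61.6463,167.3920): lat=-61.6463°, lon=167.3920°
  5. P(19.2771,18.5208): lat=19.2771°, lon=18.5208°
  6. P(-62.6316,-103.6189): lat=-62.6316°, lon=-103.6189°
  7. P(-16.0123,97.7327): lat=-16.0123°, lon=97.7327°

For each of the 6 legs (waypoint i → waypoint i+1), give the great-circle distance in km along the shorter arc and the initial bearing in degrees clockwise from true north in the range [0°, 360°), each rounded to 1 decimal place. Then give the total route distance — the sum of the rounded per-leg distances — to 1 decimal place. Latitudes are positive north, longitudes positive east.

Leg 1: φ1=1.3146291, φ2=-0.8100195, Δφ=-2.1246486, Δλ=-0.4411180 rad; a=sin²(Δφ/2)+cosφ1·cosφ2·sin²(Δλ/2)=0.7713452531; c=2·atan2(√a, √(1-a))=2.144433374; dist=6371·c=13662.185 ≈ 13662.2 km; running total=13662.2 km
Leg 1 bearing: y=sinΔλ·cosφ2=-0.29437581, x=cosφ1·sinφ2-sinφ1·cosφ2·cosΔλ=-0.78665742; θ=atan2(y, x)=-159.4836° <0 so +360° → 200.5164° ≈ 200.5°
Leg 2: φ1=-0.8100195, φ2=0.7576474, Δφ=1.5676670, Δλ=-0.1354951 rad; a=sin²(Δφ/2)+cosφ1·cosφ2·sin²(Δλ/2)=0.5007307017; c=2·atan2(√a, √(1-a))=1.572257731; dist=6371·c=10016.854 ≈ 10016.9 km; running total=23679.1 km
Leg 2 bearing: y=sinΔλ·cosφ2=-0.09813019, x=cosφ1·sinφ2-sinφ1·cosφ2·cosΔλ=0.99517251; θ=atan2(y, x)=-5.6315° <0 so +360° → 354.3685° ≈ 354.4°
Leg 3: φ1=0.7576474, φ2=-1.0759309, Δφ=-1.8335783, Δλ=5.9861355 rad; a=sin²(Δφ/2)+cosφ1·cosφ2·sin²(Δλ/2)=0.6374388741; c=2·atan2(√a, √(1-a))=1.849258877; dist=6371·c=11781.628 ≈ 11781.6 km; running total=35460.7 km
Leg 3 bearing: y=sinΔλ·cosφ2=-0.13900733, x=cosφ1·sinφ2-sinφ1·cosφ2·cosΔλ=-0.95137752; θ=atan2(y, x)=-171.6872° <0 so +360° → 188.3128° ≈ 188.3°
Leg 4: φ1=-1.0759309, φ2=0.3364489, Δφ=1.4123798, Δλ=-2.5982926 rad; a=sin²(Δφ/2)+cosφ1·cosφ2·sin²(Δλ/2)=0.8371338913; c=2·atan2(√a, √(1-a))=2.310769069; dist=6371·c=14721.910 ≈ 14721.9 km; running total=50182.6 km
Leg 4 bearing: y=sinΔλ·cosφ2=-0.48797906, x=cosφ1·sinφ2-sinφ1·cosφ2·cosΔλ=-0.55429180; θ=atan2(y, x)=-138.6404° <0 so +360° → 221.3596° ≈ 221.4°
Leg 5: φ1=0.3364489, φ2=-1.0931276, Δφ=-1.4295765, Δλ=-2.1317399 rad; a=sin²(Δφ/2)+cosφ1·cosφ2·sin²(Δλ/2)=0.7620159697; c=2·atan2(√a, √(1-a))=2.122374418; dist=6371·c=13521.647 ≈ 13521.6 km; running total=63704.2 km
Leg 5 bearing: y=sinΔλ·cosφ2=-0.38926111, x=cosφ1·sinφ2-sinφ1·cosφ2·cosΔλ=-0.75753964; θ=atan2(y, x)=-152.8037° <0 so +360° → 207.1963° ≈ 207.2°
Leg 6: φ1=-1.0931276, φ2=-0.2794674, Δφ=0.8136603, Δλ=3.5142484 rad; a=sin²(Δφ/2)+cosφ1·cosφ2·sin²(Δλ/2)=0.5832887875; c=2·atan2(√a, √(1-a))=1.738154051; dist=6371·c=11073.779 ≈ 11073.8 km; running total=74778.0 km
Leg 6 bearing: y=sinΔλ·cosφ2=-0.34996437, x=cosφ1·sinφ2-sinφ1·cosφ2·cosΔλ=-0.92183342; θ=atan2(y, x)=-159.2113° <0 so +360° → 200.7887° ≈ 200.8°

Leg 1: dist=13662.2 km, bearing=200.5°
Leg 2: dist=10016.9 km, bearing=354.4°
Leg 3: dist=11781.6 km, bearing=188.3°
Leg 4: dist=14721.9 km, bearing=221.4°
Leg 5: dist=13521.6 km, bearing=207.2°
Leg 6: dist=11073.8 km, bearing=200.8°
Total: 74778.0 km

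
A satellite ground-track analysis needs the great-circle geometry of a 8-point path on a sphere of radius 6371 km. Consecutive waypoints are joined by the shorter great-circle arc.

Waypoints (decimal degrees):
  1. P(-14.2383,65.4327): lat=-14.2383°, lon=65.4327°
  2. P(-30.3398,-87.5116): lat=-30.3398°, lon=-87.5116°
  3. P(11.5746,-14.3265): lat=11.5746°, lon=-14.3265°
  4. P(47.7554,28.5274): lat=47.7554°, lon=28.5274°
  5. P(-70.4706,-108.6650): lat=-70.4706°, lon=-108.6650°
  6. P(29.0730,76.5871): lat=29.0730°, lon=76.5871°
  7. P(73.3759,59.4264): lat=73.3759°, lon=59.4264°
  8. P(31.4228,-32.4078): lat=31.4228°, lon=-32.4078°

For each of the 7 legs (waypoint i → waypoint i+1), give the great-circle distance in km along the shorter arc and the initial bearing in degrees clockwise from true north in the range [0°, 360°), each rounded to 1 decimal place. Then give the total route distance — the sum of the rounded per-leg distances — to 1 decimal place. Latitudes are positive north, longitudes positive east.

Leg 1: φ1=-0.2485052, φ2=-0.5295294, Δφ=-0.2810242, Δλ=-2.6693816 rad; a=sin²(Δφ/2)+cosφ1·cosφ2·sin²(Δλ/2)=0.8103740845; c=2·atan2(√a, √(1-a))=2.240492955; dist=6371·c=14274.181 ≈ 14274.2 km; running total=14274.2 km
Leg 1 bearing: y=sinΔλ·cosφ2=-0.39256155, x=cosφ1·sinφ2-sinφ1·cosφ2·cosΔλ=-0.67865097; θ=atan2(y, x)=-149.9530° <0 so +360° → 210.0470° ≈ 210.0°
Leg 2: φ1=-0.5295294, φ2=0.2020149, Δφ=0.7315443, Δλ=1.2773210 rad; a=sin²(Δφ/2)+cosφ1·cosφ2·sin²(Δλ/2)=0.4283826839; c=2·atan2(√a, √(1-a))=1.427067346; dist=6371·c=9091.846 ≈ 9091.8 km; running total=23366.0 km
Leg 2 bearing: y=sinΔλ·cosφ2=0.93777806, x=cosφ1·sinφ2-sinφ1·cosφ2·cosΔλ=0.31631653; θ=atan2(y, x)=71.3605° ≈ 71.4°
Leg 3: φ1=0.2020149, φ2=0.8334890, Δφ=0.6314741, Δλ=0.7479417 rad; a=sin²(Δφ/2)+cosφ1·cosφ2·sin²(Δλ/2)=0.1843176421; c=2·atan2(√a, √(1-a))=0.887484553; dist=6371·c=5654.164 ≈ 5654.2 km; running total=29020.2 km
Leg 3 bearing: y=sinΔλ·cosφ2=0.45725022, x=cosφ1·sinφ2-sinφ1·cosφ2·cosΔλ=0.62633923; θ=atan2(y, x)=36.1308° ≈ 36.1°
Leg 4: φ1=0.8334890, φ2=-1.2299440, Δφ=-2.0634330, Δλ=-2.3944591 rad; a=sin²(Δφ/2)+cosφ1·cosφ2·sin²(Δλ/2)=0.9312866012; c=2·atan2(√a, √(1-a))=2.611130219; dist=6371·c=16635.511 ≈ 16635.5 km; running total=45655.7 km
Leg 4 bearing: y=sinΔλ·cosφ2=-0.22716331, x=cosφ1·sinφ2-sinφ1·cosφ2·cosΔλ=-0.45206670; θ=atan2(y, x)=-153.3205° <0 so +360° → 206.6795° ≈ 206.7°
Leg 5: φ1=-1.2299440, φ2=0.5074196, Δφ=1.7373636, Δλ=3.2332591 rad; a=sin²(Δφ/2)+cosφ1·cosφ2·sin²(Δλ/2)=0.8744560571; c=2·atan2(√a, √(1-a))=2.417215207; dist=6371·c=15400.078 ≈ 15400.1 km; running total=61055.8 km
Leg 5 bearing: y=sinΔλ·cosφ2=-0.08000443, x=cosφ1·sinφ2-sinφ1·cosφ2·cosΔλ=-0.65782212; θ=atan2(y, x)=-173.0657° <0 so +360° → 186.9343° ≈ 186.9°
Leg 6: φ1=0.5074196, φ2=1.2806510, Δφ=0.7732315, Δλ=-0.2995107 rad; a=sin²(Δφ/2)+cosφ1·cosφ2·sin²(Δλ/2)=0.1477371735; c=2·atan2(√a, √(1-a))=0.789041800; dist=6371·c=5026.985 ≈ 5027.0 km; running total=66082.8 km
Leg 6 bearing: y=sinΔλ·cosφ2=-0.08441206, x=cosφ1·sinφ2-sinφ1·cosφ2·cosΔλ=0.70464048; θ=atan2(y, x)=-6.8312° <0 so +360° → 353.1688° ≈ 353.2°
Leg 7: φ1=1.2806510, φ2=0.5484313, Δφ=-0.7322197, Δλ=-1.6028092 rad; a=sin²(Δφ/2)+cosφ1·cosφ2·sin²(Δλ/2)=0.2541280162; c=2·atan2(√a, √(1-a))=1.056704847; dist=6371·c=6732.267 ≈ 6732.3 km; running total=72815.1 km
Leg 7 bearing: y=sinΔλ·cosφ2=-0.85290618, x=cosφ1·sinφ2-sinφ1·cosφ2·cosΔλ=0.17532519; θ=atan2(y, x)=-78.3840° <0 so +360° → 281.6160° ≈ 281.6°

Leg 1: dist=14274.2 km, bearing=210.0°
Leg 2: dist=9091.8 km, bearing=71.4°
Leg 3: dist=5654.2 km, bearing=36.1°
Leg 4: dist=16635.5 km, bearing=206.7°
Leg 5: dist=15400.1 km, bearing=186.9°
Leg 6: dist=5027.0 km, bearing=353.2°
Leg 7: dist=6732.3 km, bearing=281.6°
Total: 72815.1 km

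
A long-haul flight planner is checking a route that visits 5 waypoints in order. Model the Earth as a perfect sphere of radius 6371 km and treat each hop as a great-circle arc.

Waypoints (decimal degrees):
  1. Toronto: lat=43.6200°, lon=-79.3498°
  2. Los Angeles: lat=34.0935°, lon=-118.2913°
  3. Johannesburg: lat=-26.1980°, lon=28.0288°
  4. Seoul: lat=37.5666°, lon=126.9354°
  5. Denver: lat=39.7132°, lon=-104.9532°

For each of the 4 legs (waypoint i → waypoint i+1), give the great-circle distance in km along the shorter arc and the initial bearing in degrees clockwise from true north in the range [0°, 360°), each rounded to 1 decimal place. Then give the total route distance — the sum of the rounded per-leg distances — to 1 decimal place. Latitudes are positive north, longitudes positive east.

Leg 1: dist=3498.3 km, bearing=265.8°
Leg 2: dist=16676.3 km, bearing=83.9°
Leg 3: dist=12485.9 km, bearing=57.8°
Leg 4: dist=9923.3 km, bearing=37.3°
Total: 42583.8 km

Leg 1: φ1=0.7613126, φ2=0.5950438, Δφ=-0.1662688, Δλ=-0.6796574 rad; a=sin²(Δφ/2)+cosφ1·cosφ2·sin²(Δλ/2)=0.0735039545; c=2·atan2(√a, √(1-a))=0.549104798; dist=6371·c=3498.347 ≈ 3498.3 km; running total=3498.3 km
Leg 1 bearing: y=sinΔλ·cosφ2=-0.52049791, x=cosφ1·sinφ2-sinφ1·cosφ2·cosΔλ=-0.03855416; θ=atan2(y, x)=-94.2363° <0 so +360° → 265.7637° ≈ 265.8°
Leg 2: φ1=0.5950438, φ2=-0.4572414, Δφ=-1.0522852, Δλ=2.5537675 rad; a=sin²(Δφ/2)+cosφ1·cosφ2·sin²(Δλ/2)=0.9328988529; c=2·atan2(√a, √(1-a))=2.617538661; dist=6371·c=16676.339 ≈ 16676.3 km; running total=20174.6 km
Leg 2 bearing: y=sinΔλ·cosφ2=0.49758545, x=cosφ1·sinφ2-sinφ1·cosφ2·cosΔλ=0.05294387; θ=atan2(y, x)=83.9265° ≈ 83.9°
Leg 3: φ1=-0.4572414, φ2=0.6556609, Δφ=1.1129022, Δλ=1.7262458 rad; a=sin²(Δφ/2)+cosφ1·cosφ2·sin²(Δλ/2)=0.6896368138; c=2·atan2(√a, √(1-a))=1.959807471; dist=6371·c=12485.933 ≈ 12485.9 km; running total=32660.5 km
Leg 3 bearing: y=sinΔλ·cosφ2=0.78308750, x=cosφ1·sinφ2-sinφ1·cosφ2·cosΔλ=0.49287471; θ=atan2(y, x)=57.8137° ≈ 57.8°
Leg 4: φ1=0.6556609, φ2=0.6931261, Δφ=0.0374652, Δλ=-4.0472196 rad; a=sin²(Δφ/2)+cosφ1·cosφ2·sin²(Δλ/2)=0.4933877171; c=2·atan2(√a, √(1-a))=1.557571376; dist=6371·c=9923.287 ≈ 9923.3 km; running total=42583.8 km
Leg 4 bearing: y=sinΔλ·cosφ2=0.60525718, x=cosφ1·sinφ2-sinφ1·cosφ2·cosΔλ=0.79592013; θ=atan2(y, x)=37.2512° ≈ 37.3°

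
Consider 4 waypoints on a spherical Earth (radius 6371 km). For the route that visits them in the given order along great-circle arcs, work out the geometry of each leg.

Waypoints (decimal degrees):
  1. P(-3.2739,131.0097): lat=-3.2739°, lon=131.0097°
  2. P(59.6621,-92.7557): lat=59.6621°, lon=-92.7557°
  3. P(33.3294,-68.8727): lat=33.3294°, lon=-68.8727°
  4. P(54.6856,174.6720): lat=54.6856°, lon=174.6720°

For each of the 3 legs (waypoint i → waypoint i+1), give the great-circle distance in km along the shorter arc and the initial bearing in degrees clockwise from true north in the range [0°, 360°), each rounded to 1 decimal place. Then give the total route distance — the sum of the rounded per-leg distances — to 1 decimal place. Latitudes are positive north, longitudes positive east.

Leg 1: φ1=-0.0571403, φ2=1.0413001, Δφ=1.0984404, Δλ=-3.9054430 rad; a=sin²(Δφ/2)+cosφ1·cosφ2·sin²(Δλ/2)=0.7067323119; c=2·atan2(√a, √(1-a))=1.997052220; dist=6371·c=12723.220 ≈ 12723.2 km; running total=12723.2 km
Leg 1 bearing: y=sinΔλ·cosφ2=0.34938035, x=cosφ1·sinφ2-sinφ1·cosφ2·cosΔλ=0.84082125; θ=atan2(y, x)=22.5640° ≈ 22.6°
Leg 2: φ1=1.0413001, φ2=0.5817078, Δφ=-0.4595923, Δλ=0.4168370 rad; a=sin²(Δφ/2)+cosφ1·cosφ2·sin²(Δλ/2)=0.0699513296; c=2·atan2(√a, √(1-a))=0.535335869; dist=6371·c=3410.625 ≈ 3410.6 km; running total=16133.8 km
Leg 2 bearing: y=sinΔλ·cosφ2=0.33827948, x=cosφ1·sinφ2-sinφ1·cosφ2·cosΔλ=-0.38183709; θ=atan2(y, x)=138.4614° ≈ 138.5°
Leg 3: φ1=0.5817078, φ2=0.9544438, Δφ=0.3727360, Δλ=4.2506569 rad; a=sin²(Δφ/2)+cosφ1·cosφ2·sin²(Δλ/2)=0.3834108887; c=2·atan2(√a, √(1-a))=1.335451601; dist=6371·c=8508.162 ≈ 8508.2 km; running total=24642.0 km
Leg 3 bearing: y=sinΔλ·cosφ2=-0.51752926, x=cosφ1·sinφ2-sinφ1·cosφ2·cosΔλ=0.82328086; θ=atan2(y, x)=-32.1542° <0 so +360° → 327.8458° ≈ 327.8°

Leg 1: dist=12723.2 km, bearing=22.6°
Leg 2: dist=3410.6 km, bearing=138.5°
Leg 3: dist=8508.2 km, bearing=327.8°
Total: 24642.0 km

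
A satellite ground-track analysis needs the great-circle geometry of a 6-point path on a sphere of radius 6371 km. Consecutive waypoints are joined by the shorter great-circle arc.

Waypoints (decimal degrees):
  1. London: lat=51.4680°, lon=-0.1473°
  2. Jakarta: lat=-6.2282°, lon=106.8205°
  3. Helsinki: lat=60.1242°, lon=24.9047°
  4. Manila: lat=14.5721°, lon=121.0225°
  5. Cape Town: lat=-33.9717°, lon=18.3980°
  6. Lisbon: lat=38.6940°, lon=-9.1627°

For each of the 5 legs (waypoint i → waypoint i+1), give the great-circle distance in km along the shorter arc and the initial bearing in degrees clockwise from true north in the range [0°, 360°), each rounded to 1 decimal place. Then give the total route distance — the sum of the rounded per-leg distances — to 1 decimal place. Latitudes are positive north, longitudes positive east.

Leg 1: dist=11720.2 km, bearing=80.5°
Leg 2: dist=10163.2 km, bearing=330.4°
Leg 3: dist=8940.0 km, bearing=77.4°
Leg 4: dist=12056.0 km, bearing=238.5°
Leg 5: dist=8565.0 km, bearing=338.2°
Total: 51444.4 km

Leg 1: φ1=0.8982861, φ2=-0.1087026, Δφ=-1.0069887, Δλ=1.8669403 rad; a=sin²(Δφ/2)+cosφ1·cosφ2·sin²(Δλ/2)=0.6327959690; c=2·atan2(√a, √(1-a))=1.839614186; dist=6371·c=11720.182 ≈ 11720.2 km; running total=11720.2 km
Leg 1 bearing: y=sinΔλ·cosφ2=0.95082354, x=cosφ1·sinφ2-sinφ1·cosφ2·cosΔλ=0.15935972; θ=atan2(y, x)=80.4856° ≈ 80.5°
Leg 2: φ1=-0.1087026, φ2=1.0493653, Δφ=1.1580678, Δλ=-1.4297004 rad; a=sin²(Δφ/2)+cosφ1·cosφ2·sin²(Δλ/2)=0.5122174006; c=2·atan2(√a, √(1-a))=1.595233560; dist=6371·c=10163.233 ≈ 10163.2 km; running total=21883.4 km
Leg 2 bearing: y=sinΔλ·cosφ2=-0.49317145, x=cosφ1·sinφ2-sinφ1·cosφ2·cosΔλ=0.86958890; θ=atan2(y, x)=-29.5589° <0 so +360° → 330.4411° ≈ 330.4°
Leg 3: φ1=1.0493653, φ2=0.2543311, Δφ=-0.7950341, Δλ=1.6775721 rad; a=sin²(Δφ/2)+cosφ1·cosφ2·sin²(Δλ/2)=0.4166080358; c=2·atan2(√a, √(1-a))=1.403229321; dist=6371·c=8939.974 ≈ 8940.0 km; running total=30823.4 km
Leg 3 bearing: y=sinΔλ·cosφ2=0.96231989, x=cosφ1·sinφ2-sinφ1·cosφ2·cosΔλ=0.21476396; θ=atan2(y, x)=77.4193° ≈ 77.4°
Leg 4: φ1=0.2543311, φ2=-0.5929180, Δφ=-0.8472491, Δλ=-1.7911354 rad; a=sin²(Δφ/2)+cosφ1·cosφ2·sin²(Δλ/2)=0.6580067063; c=2·atan2(√a, √(1-a))=1.892320941; dist=6371·c=12055.977 ≈ 12056.0 km; running total=42879.4 km
Leg 4 bearing: y=sinΔλ·cosφ2=-0.80926368, x=cosφ1·sinφ2-sinφ1·cosφ2·cosΔλ=-0.49520482; θ=atan2(y, x)=-121.4633° <0 so +360° → 238.5367° ≈ 238.5°
Leg 5: φ1=-0.5929180, φ2=0.6753377, Δφ=1.2682557, Δλ=-0.4810250 rad; a=sin²(Δφ/2)+cosφ1·cosφ2·sin²(Δλ/2)=0.3877528687; c=2·atan2(√a, √(1-a))=1.344372306; dist=6371·c=8564.996 ≈ 8565.0 km; running total=51444.4 km
Leg 5 bearing: y=sinΔλ·cosφ2=-0.36112613, x=cosφ1·sinφ2-sinφ1·cosφ2·cosΔλ=0.90509129; θ=atan2(y, x)=-21.7517° <0 so +360° → 338.2483° ≈ 338.2°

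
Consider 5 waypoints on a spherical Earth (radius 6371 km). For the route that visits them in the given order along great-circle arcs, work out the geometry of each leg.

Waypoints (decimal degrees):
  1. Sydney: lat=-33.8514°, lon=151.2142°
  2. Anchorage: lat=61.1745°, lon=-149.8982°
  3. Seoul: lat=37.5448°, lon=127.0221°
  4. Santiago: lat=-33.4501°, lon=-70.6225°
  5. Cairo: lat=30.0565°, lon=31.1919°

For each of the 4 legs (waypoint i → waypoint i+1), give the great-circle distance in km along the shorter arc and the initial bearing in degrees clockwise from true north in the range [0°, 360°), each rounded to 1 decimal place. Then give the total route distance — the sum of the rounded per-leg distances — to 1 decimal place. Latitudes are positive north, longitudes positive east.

Leg 1: φ1=-0.5908184, φ2=1.0676964, Δφ=1.6585148, Δλ=-5.2554028 rad; a=sin²(Δφ/2)+cosφ1·cosφ2·sin²(Δλ/2)=0.6405591216; c=2·atan2(√a, √(1-a))=1.855755471; dist=6371·c=11823.018 ≈ 11823.0 km; running total=11823.0 km
Leg 1 bearing: y=sinΔλ·cosφ2=0.41278982, x=cosφ1·sinφ2-sinφ1·cosφ2·cosΔλ=0.86635853; θ=atan2(y, x)=25.4762° ≈ 25.5°
Leg 2: φ1=1.0676964, φ2=0.6552804, Δφ=-0.4124161, Δλ=4.8331710 rad; a=sin²(Δφ/2)+cosφ1·cosφ2·sin²(Δλ/2)=0.2100325601; c=2·atan2(√a, √(1-a))=0.952147573; dist=6371·c=6066.132 ≈ 6066.1 km; running total=17889.1 km
Leg 2 bearing: y=sinΔλ·cosφ2=-0.78710077, x=cosφ1·sinφ2-sinφ1·cosφ2·cosΔλ=0.21011406; θ=atan2(y, x)=-75.0536° <0 so +360° → 284.9464° ≈ 284.9°
Leg 3: φ1=0.6552804, φ2=-0.5838144, Δφ=-1.2390948, Δλ=-3.4495490 rad; a=sin²(Δφ/2)+cosφ1·cosφ2·sin²(Δλ/2)=0.9831623928; c=2·atan2(√a, √(1-a))=2.881339186; dist=6371·c=18357.012 ≈ 18357.0 km; running total=36246.1 km
Leg 3 bearing: y=sinΔλ·cosφ2=0.25290622, x=cosφ1·sinφ2-sinφ1·cosφ2·cosΔλ=0.04748528; θ=atan2(y, x)=79.3660° ≈ 79.4°
Leg 4: φ1=-0.5838144, φ2=0.5245849, Δφ=1.1083993, Δλ=1.7769965 rad; a=sin²(Δφ/2)+cosφ1·cosφ2·sin²(Δλ/2)=0.7119672784; c=2·atan2(√a, √(1-a))=2.008581503; dist=6371·c=12796.673 ≈ 12796.7 km; running total=49042.8 km
Leg 4 bearing: y=sinΔλ·cosφ2=0.84719647, x=cosφ1·sinφ2-sinφ1·cosφ2·cosΔλ=0.32021499; θ=atan2(y, x)=69.2949° ≈ 69.3°

Leg 1: dist=11823.0 km, bearing=25.5°
Leg 2: dist=6066.1 km, bearing=284.9°
Leg 3: dist=18357.0 km, bearing=79.4°
Leg 4: dist=12796.7 km, bearing=69.3°
Total: 49042.8 km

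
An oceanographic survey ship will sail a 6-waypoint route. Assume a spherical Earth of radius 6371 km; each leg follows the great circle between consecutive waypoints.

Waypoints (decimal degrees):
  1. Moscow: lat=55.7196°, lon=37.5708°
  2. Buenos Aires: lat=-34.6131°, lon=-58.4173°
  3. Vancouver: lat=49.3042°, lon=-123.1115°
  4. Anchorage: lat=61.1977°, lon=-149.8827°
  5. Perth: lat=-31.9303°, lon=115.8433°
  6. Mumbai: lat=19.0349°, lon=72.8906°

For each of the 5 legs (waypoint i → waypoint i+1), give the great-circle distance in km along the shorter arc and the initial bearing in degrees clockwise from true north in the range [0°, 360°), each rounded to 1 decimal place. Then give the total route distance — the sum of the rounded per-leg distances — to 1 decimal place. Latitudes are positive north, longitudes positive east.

Leg 1: φ1=0.9724905, φ2=-0.6041126, Δφ=-1.5766030, Δλ=-1.6753084 rad; a=sin²(Δφ/2)+cosφ1·cosφ2·sin²(Δλ/2)=0.7588592078; c=2·atan2(√a, √(1-a))=2.114978318; dist=6371·c=13474.527 ≈ 13474.5 km; running total=13474.5 km
Leg 1 bearing: y=sinΔλ·cosφ2=-0.81851585, x=cosφ1·sinφ2-sinφ1·cosφ2·cosΔλ=-0.24899688; θ=atan2(y, x)=-106.9200° <0 so +360° → 253.0800° ≈ 253.1°
Leg 2: φ1=-0.6041126, φ2=0.8605206, Δφ=1.4646332, Δλ=-1.1291268 rad; a=sin²(Δφ/2)+cosφ1·cosφ2·sin²(Δλ/2)=0.6006435758; c=2·atan2(√a, √(1-a))=1.773468118; dist=6371·c=11298.765 ≈ 11298.8 km; running total=24773.3 km
Leg 2 bearing: y=sinΔλ·cosφ2=-0.58947233, x=cosφ1·sinφ2-sinφ1·cosφ2·cosΔλ=0.78230803; θ=atan2(y, x)=-36.9982° <0 so +360° → 323.0018° ≈ 323.0°
Leg 3: φ1=0.8605206, φ2=1.0681014, Δφ=0.2075807, Δλ=-0.4672456 rad; a=sin²(Δφ/2)+cosφ1·cosφ2·sin²(Δλ/2)=0.0275701528; c=2·atan2(√a, √(1-a))=0.333630436; dist=6371·c=2125.560 ≈ 2125.6 km; running total=26898.9 km
Leg 3 bearing: y=sinΔλ·cosφ2=-0.21701158, x=cosφ1·sinφ2-sinφ1·cosφ2·cosΔλ=0.24524708; θ=atan2(y, x)=-41.5046° <0 so +360° → 318.4954° ≈ 318.5°
Leg 4: φ1=1.0681014, φ2=-0.5572889, Δφ=-1.6253902, Δλ=4.6377936 rad; a=sin²(Δφ/2)+cosφ1·cosφ2·sin²(Δλ/2)=0.7469651166; c=2·atan2(√a, √(1-a))=2.087400406; dist=6371·c=13298.828 ≈ 13298.8 km; running total=40197.7 km
Leg 4 bearing: y=sinΔλ·cosφ2=-0.84633195, x=cosφ1·sinφ2-sinφ1·cosφ2·cosΔλ=-0.19938696; θ=atan2(y, x)=-103.2566° <0 so +360° → 256.7434° ≈ 256.7°
Leg 5: φ1=-0.5572889, φ2=0.3322217, Δφ=0.8895105, Δλ=-0.7496660 rad; a=sin²(Δφ/2)+cosφ1·cosφ2·sin²(Δλ/2)=0.2926436451; c=2·atan2(√a, √(1-a))=1.143169267; dist=6371·c=7283.131 ≈ 7283.1 km; running total=47480.8 km
Leg 5 bearing: y=sinΔλ·cosφ2=-0.64413578, x=cosφ1·sinφ2-sinφ1·cosφ2·cosΔλ=0.64273047; θ=atan2(y, x)=-45.0626° <0 so +360° → 314.9374° ≈ 314.9°

Leg 1: dist=13474.5 km, bearing=253.1°
Leg 2: dist=11298.8 km, bearing=323.0°
Leg 3: dist=2125.6 km, bearing=318.5°
Leg 4: dist=13298.8 km, bearing=256.7°
Leg 5: dist=7283.1 km, bearing=314.9°
Total: 47480.8 km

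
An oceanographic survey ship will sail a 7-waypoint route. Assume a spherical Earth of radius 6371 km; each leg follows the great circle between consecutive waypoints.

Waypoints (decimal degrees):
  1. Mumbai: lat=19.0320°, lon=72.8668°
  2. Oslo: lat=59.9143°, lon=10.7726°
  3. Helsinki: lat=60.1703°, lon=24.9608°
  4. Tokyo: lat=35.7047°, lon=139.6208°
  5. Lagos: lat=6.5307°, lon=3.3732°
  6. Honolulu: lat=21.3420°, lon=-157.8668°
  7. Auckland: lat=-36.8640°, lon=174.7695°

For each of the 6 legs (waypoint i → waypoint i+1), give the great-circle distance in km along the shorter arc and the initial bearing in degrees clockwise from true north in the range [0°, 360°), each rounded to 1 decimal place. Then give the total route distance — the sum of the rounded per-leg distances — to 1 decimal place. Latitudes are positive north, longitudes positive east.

Leg 1: φ1=0.3321711, φ2=1.0457018, Δφ=0.7135307, Δλ=-1.0837482 rad; a=sin²(Δφ/2)+cosφ1·cosφ2·sin²(Δλ/2)=0.2480229400; c=2·atan2(√a, √(1-a))=1.042625677; dist=6371·c=6642.568 ≈ 6642.6 km; running total=6642.6 km
Leg 1 bearing: y=sinΔλ·cosφ2=-0.44300336, x=cosφ1·sinφ2-sinφ1·cosφ2·cosΔλ=0.74147034; θ=atan2(y, x)=-30.8569° <0 so +360° → 329.1431° ≈ 329.1°
Leg 2: φ1=1.0457018, φ2=1.0501698, Δφ=0.0044680, Δλ=0.2476308 rad; a=sin²(Δφ/2)+cosφ1·cosφ2·sin²(Δλ/2)=0.0038081860; c=2·atan2(√a, √(1-a))=0.123499472; dist=6371·c=786.815 ≈ 786.8 km; running total=7429.4 km
Leg 2 bearing: y=sinΔλ·cosφ2=0.12192239, x=cosφ1·sinφ2-sinφ1·cosφ2·cosΔλ=0.01759729; θ=atan2(y, x)=81.7871° ≈ 81.8°
Leg 3: φ1=1.0501698, φ2=0.6231646, Δφ=-0.4270053, Δλ=2.0011945 rad; a=sin²(Δφ/2)+cosφ1·cosφ2·sin²(Δλ/2)=0.3311233787; c=2·atan2(√a, √(1-a))=1.226267487; dist=6371·c=7812.550 ≈ 7812.6 km; running total=15242.0 km
Leg 3 bearing: y=sinΔλ·cosφ2=0.73797775, x=cosφ1·sinφ2-sinφ1·cosφ2·cosΔλ=0.58421879; θ=atan2(y, x)=51.6332° ≈ 51.6°
Leg 4: φ1=0.6231646, φ2=0.1139822, Δφ=-0.5091824, Δλ=-2.3779692 rad; a=sin²(Δφ/2)+cosφ1·cosφ2·sin²(Δλ/2)=0.7581893188; c=2·atan2(√a, √(1-a))=2.113413076; dist=6371·c=13464.555 ≈ 13464.6 km; running total=28706.6 km
Leg 4 bearing: y=sinΔλ·cosφ2=-0.68705593, x=cosφ1·sinφ2-sinφ1·cosφ2·cosΔλ=0.51118221; θ=atan2(y, x)=-53.3501° <0 so +360° → 306.6499° ≈ 306.6°
Leg 5: φ1=0.1139822, φ2=0.3724882, Δφ=0.2585060, Δλ=-2.8141689 rad; a=sin²(Δφ/2)+cosφ1·cosφ2·sin²(Δλ/2)=0.9174133609; c=2·atan2(√a, √(1-a))=2.558614279; dist=6371·c=16300.932 ≈ 16300.9 km; running total=45007.5 km
Leg 5 bearing: y=sinΔλ·cosφ2=-0.29955059, x=cosφ1·sinφ2-sinφ1·cosφ2·cosΔλ=0.46188071; θ=atan2(y, x)=-32.9652° <0 so +360° → 327.0348° ≈ 327.0°
Leg 6: φ1=0.3724882, φ2=-0.6433982, Δφ=-1.0158863, Δλ=5.8055986 rad; a=sin²(Δφ/2)+cosφ1·cosφ2·sin²(Δλ/2)=0.2782578699; c=2·atan2(√a, √(1-a))=1.111313916; dist=6371·c=7080.181 ≈ 7080.2 km; running total=52087.7 km
Leg 6 bearing: y=sinΔλ·cosφ2=-0.36773816, x=cosφ1·sinφ2-sinφ1·cosφ2·cosΔλ=-0.81736795; θ=atan2(y, x)=-155.7768° <0 so +360° → 204.2232° ≈ 204.2°

Leg 1: dist=6642.6 km, bearing=329.1°
Leg 2: dist=786.8 km, bearing=81.8°
Leg 3: dist=7812.6 km, bearing=51.6°
Leg 4: dist=13464.6 km, bearing=306.6°
Leg 5: dist=16300.9 km, bearing=327.0°
Leg 6: dist=7080.2 km, bearing=204.2°
Total: 52087.7 km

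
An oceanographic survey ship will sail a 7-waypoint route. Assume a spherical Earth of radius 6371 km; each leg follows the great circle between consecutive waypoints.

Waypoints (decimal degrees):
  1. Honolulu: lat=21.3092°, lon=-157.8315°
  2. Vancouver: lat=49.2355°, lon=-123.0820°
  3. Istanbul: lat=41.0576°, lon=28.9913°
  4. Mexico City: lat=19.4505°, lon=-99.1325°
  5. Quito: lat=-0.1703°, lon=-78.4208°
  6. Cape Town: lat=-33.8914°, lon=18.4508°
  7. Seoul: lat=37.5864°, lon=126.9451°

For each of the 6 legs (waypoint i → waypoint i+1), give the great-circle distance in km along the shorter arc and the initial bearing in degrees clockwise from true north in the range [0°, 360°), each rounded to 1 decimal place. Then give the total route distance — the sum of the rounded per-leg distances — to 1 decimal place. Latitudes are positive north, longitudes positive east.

Leg 1: φ1=0.3719157, φ2=0.8593216, Δφ=0.4874059, Δλ=0.6064932 rad; a=sin²(Δφ/2)+cosφ1·cosφ2·sin²(Δλ/2)=0.1124701824; c=2·atan2(√a, √(1-a))=0.683986861; dist=6371·c=4357.680 ≈ 4357.7 km; running total=4357.7 km
Leg 1 bearing: y=sinΔλ·cosφ2=0.37217553, x=cosφ1·sinφ2-sinφ1·cosφ2·cosΔλ=0.51065442; θ=atan2(y, x)=36.0853° ≈ 36.1°
Leg 2: φ1=0.8593216, φ2=0.7165903, Δφ=-0.1427313, Δλ=2.6541798 rad; a=sin²(Δφ/2)+cosφ1·cosφ2·sin²(Δλ/2)=0.4687740762; c=2·atan2(√a, √(1-a))=1.508303812; dist=6371·c=9609.404 ≈ 9609.4 km; running total=13967.1 km
Leg 2 bearing: y=sinΔλ·cosφ2=0.35315282, x=cosφ1·sinφ2-sinφ1·cosφ2·cosΔλ=0.93347890; θ=atan2(y, x)=20.7226° ≈ 20.7°
Leg 3: φ1=0.7165903, φ2=0.3394753, Δφ=-0.3771150, Δλ=-2.2361822 rad; a=sin²(Δφ/2)+cosφ1·cosφ2·sin²(Δλ/2)=0.6101196965; c=2·atan2(√a, √(1-a))=1.792856210; dist=6371·c=11422.287 ≈ 11422.3 km; running total=25389.4 km
Leg 3 bearing: y=sinΔλ·cosφ2=-0.74178252, x=cosφ1·sinφ2-sinφ1·cosφ2·cosΔλ=0.63344558; θ=atan2(y, x)=-49.5043° <0 so +360° → 310.4957° ≈ 310.5°
Leg 4: φ1=0.3394753, φ2=-0.0029723, Δφ=-0.3424476, Δλ=0.3614874 rad; a=sin²(Δφ/2)+cosφ1·cosφ2·sin²(Δλ/2)=0.0595019639; c=2·atan2(√a, √(1-a))=0.492832925; dist=6371·c=3139.839 ≈ 3139.8 km; running total=28529.2 km
Leg 4 bearing: y=sinΔλ·cosφ2=0.35366430, x=cosφ1·sinφ2-sinφ1·cosφ2·cosΔλ=-0.31427295; θ=atan2(y, x)=131.6249° ≈ 131.6°
Leg 5: φ1=-0.0029723, φ2=-0.5915165, Δφ=-0.5885442, Δλ=1.6907284 rad; a=sin²(Δφ/2)+cosφ1·cosφ2·sin²(Δλ/2)=0.5488293852; c=2·atan2(√a, √(1-a))=1.668611000; dist=6371·c=10630.721 ≈ 10630.7 km; running total=39159.9 km
Leg 5 bearing: y=sinΔλ·cosφ2=0.82413322, x=cosφ1·sinφ2-sinφ1·cosφ2·cosΔλ=-0.55791325; θ=atan2(y, x)=124.0968° ≈ 124.1°
Leg 6: φ1=-0.5915165, φ2=0.6560064, Δφ=1.2475230, Δλ=1.8935828 rad; a=sin²(Δφ/2)+cosφ1·cosφ2·sin²(Δλ/2)=0.7743922350; c=2·atan2(√a, √(1-a))=2.151705824; dist=6371·c=13708.518 ≈ 13708.5 km; running total=52868.4 km
Leg 6 bearing: y=sinΔλ·cosφ2=0.75150934, x=cosφ1·sinφ2-sinφ1·cosφ2·cosΔλ=0.36615477; θ=atan2(y, x)=64.0235° ≈ 64.0°

Leg 1: dist=4357.7 km, bearing=36.1°
Leg 2: dist=9609.4 km, bearing=20.7°
Leg 3: dist=11422.3 km, bearing=310.5°
Leg 4: dist=3139.8 km, bearing=131.6°
Leg 5: dist=10630.7 km, bearing=124.1°
Leg 6: dist=13708.5 km, bearing=64.0°
Total: 52868.4 km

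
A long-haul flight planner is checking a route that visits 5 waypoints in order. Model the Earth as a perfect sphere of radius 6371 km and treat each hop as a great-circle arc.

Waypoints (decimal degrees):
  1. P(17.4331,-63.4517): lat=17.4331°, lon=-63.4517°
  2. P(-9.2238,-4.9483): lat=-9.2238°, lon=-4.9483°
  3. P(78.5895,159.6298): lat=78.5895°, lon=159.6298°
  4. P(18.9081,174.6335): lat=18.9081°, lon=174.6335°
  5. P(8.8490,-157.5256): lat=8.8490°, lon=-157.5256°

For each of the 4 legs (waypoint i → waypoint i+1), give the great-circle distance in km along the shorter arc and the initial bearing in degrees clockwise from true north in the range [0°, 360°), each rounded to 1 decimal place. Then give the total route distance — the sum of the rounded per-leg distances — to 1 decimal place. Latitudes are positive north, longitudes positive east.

Leg 1: dist=7076.6 km, bearing=110.1°
Leg 2: dist=12254.2 km, bearing=3.2°
Leg 3: dist=6683.3 km, bearing=163.6°
Leg 4: dist=3200.8 km, bearing=106.6°
Total: 29214.9 km

Leg 1: φ1=0.3042650, φ2=-0.1609857, Δφ=-0.4652507, Δλ=1.0210770 rad; a=sin²(Δφ/2)+cosφ1·cosφ2·sin²(Δλ/2)=0.2780082353; c=2·atan2(√a, √(1-a))=1.110756795; dist=6371·c=7076.632 ≈ 7076.6 km; running total=7076.6 km
Leg 1 bearing: y=sinΔλ·cosφ2=0.84164593, x=cosφ1·sinφ2-sinφ1·cosφ2·cosΔλ=-0.30742601; θ=atan2(y, x)=110.0656° ≈ 110.1°
Leg 2: φ1=-0.1609857, φ2=1.3716455, Δφ=1.5326312, Δλ=2.8724297 rad; a=sin²(Δφ/2)+cosφ1·cosφ2·sin²(Δλ/2)=0.6726853551; c=2·atan2(√a, √(1-a))=1.923430100; dist=6371·c=12254.173 ≈ 12254.2 km; running total=19330.8 km
Leg 2 bearing: y=sinΔλ·cosφ2=0.05260972, x=cosφ1·sinφ2-sinφ1·cosφ2·cosΔλ=0.93699055; θ=atan2(y, x)=3.2136° ≈ 3.2°
Leg 3: φ1=1.3716455, φ2=0.3300086, Δφ=-1.0416369, Δλ=0.2618640 rad; a=sin²(Δφ/2)+cosφ1·cosφ2·sin²(Δλ/2)=0.2507863117; c=2·atan2(√a, √(1-a))=1.049012510; dist=6371·c=6683.259 ≈ 6683.3 km; running total=26014.1 km
Leg 3 bearing: y=sinΔλ·cosφ2=0.24491207, x=cosφ1·sinφ2-sinφ1·cosφ2·cosΔλ=-0.83161784; θ=atan2(y, x)=163.5903° ≈ 163.6°
Leg 4: φ1=0.3300086, φ2=0.1544442, Δφ=-0.1755644, Δλ=-5.7972699 rad; a=sin²(Δφ/2)+cosφ1·cosφ2·sin²(Δλ/2)=0.0617872963; c=2·atan2(√a, √(1-a))=0.502408321; dist=6371·c=3200.843 ≈ 3200.8 km; running total=29214.9 km
Leg 4 bearing: y=sinΔλ·cosφ2=0.46145914, x=cosφ1·sinφ2-sinφ1·cosφ2·cosΔλ=-0.13760075; θ=atan2(y, x)=106.6039° ≈ 106.6°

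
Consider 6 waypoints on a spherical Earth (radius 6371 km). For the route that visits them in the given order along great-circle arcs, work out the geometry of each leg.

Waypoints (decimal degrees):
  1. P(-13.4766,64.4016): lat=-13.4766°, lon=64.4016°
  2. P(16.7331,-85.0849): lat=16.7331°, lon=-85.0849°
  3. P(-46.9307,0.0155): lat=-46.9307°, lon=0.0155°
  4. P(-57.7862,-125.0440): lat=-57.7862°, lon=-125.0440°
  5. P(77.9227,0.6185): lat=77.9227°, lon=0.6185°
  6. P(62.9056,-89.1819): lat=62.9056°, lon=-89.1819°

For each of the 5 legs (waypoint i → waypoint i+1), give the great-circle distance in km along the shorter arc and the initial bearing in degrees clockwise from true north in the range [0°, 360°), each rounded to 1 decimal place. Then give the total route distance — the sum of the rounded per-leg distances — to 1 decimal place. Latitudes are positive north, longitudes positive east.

Leg 1: φ1=-0.2352110, φ2=0.2920477, Δφ=0.5272587, Δλ=-2.6090316 rad; a=sin²(Δφ/2)+cosφ1·cosφ2·sin²(Δλ/2)=0.9347054088; c=2·atan2(√a, √(1-a))=2.624804934; dist=6371·c=16722.632 ≈ 16722.6 km; running total=16722.6 km
Leg 1 bearing: y=sinΔλ·cosφ2=-0.48624173, x=cosφ1·sinφ2-sinφ1·cosφ2·cosΔλ=0.08771436; θ=atan2(y, x)=-79.7742° <0 so +360° → 280.2258° ≈ 280.2°
Leg 2: φ1=0.2920477, φ2=-0.8190952, Δφ=-1.1111429, Δλ=1.4852822 rad; a=sin²(Δφ/2)+cosφ1·cosφ2·sin²(Δλ/2)=0.5772369534; c=2·atan2(√a, √(1-a))=1.725891273; dist=6371·c=10995.653 ≈ 10995.7 km; running total=27718.3 km
Leg 2 bearing: y=sinΔλ·cosφ2=0.68038712, x=cosφ1·sinφ2-sinφ1·cosφ2·cosΔλ=-0.71638759; θ=atan2(y, x)=136.4764° ≈ 136.5°
Leg 3: φ1=-0.8190952, φ2=-1.0085595, Δφ=-0.1894642, Δλ=-2.1827000 rad; a=sin²(Δφ/2)+cosφ1·cosφ2·sin²(Δλ/2)=0.2955174556; c=2·atan2(√a, √(1-a))=1.149476640; dist=6371·c=7323.316 ≈ 7323.3 km; running total=35041.6 km
Leg 3 bearing: y=sinΔλ·cosφ2=-0.43635587, x=cosφ1·sinφ2-sinφ1·cosφ2·cosΔλ=-0.80146186; θ=atan2(y, x)=-151.4339° <0 so +360° → 208.5661° ≈ 208.6°
Leg 4: φ1=-1.0085595, φ2=1.3600077, Δφ=2.3685671, Δλ=2.1932244 rad; a=sin²(Δφ/2)+cosφ1·cosφ2·sin²(Δλ/2)=0.9461826453; c=2·atan2(√a, √(1-a))=2.673355542; dist=6371·c=17031.948 ≈ 17031.9 km; running total=52073.5 km
Leg 4 bearing: y=sinΔλ·cosφ2=0.16999305, x=cosφ1·sinφ2-sinφ1·cosφ2·cosΔλ=0.41807481; θ=atan2(y, x)=22.1271° ≈ 22.1°
Leg 5: φ1=1.3600077, φ2=1.0979098, Δφ=-0.2620978, Δλ=-1.5673126 rad; a=sin²(Δφ/2)+cosφ1·cosφ2·sin²(Δλ/2)=0.0645577327; c=2·atan2(√a, √(1-a))=0.513797157; dist=6371·c=3273.402 ≈ 3273.4 km; running total=55346.9 km
Leg 5 bearing: y=sinΔλ·cosφ2=-0.45545513, x=cosφ1·sinφ2-sinφ1·cosφ2·cosΔλ=0.18471803; θ=atan2(y, x)=-67.9241° <0 so +360° → 292.0759° ≈ 292.1°

Leg 1: dist=16722.6 km, bearing=280.2°
Leg 2: dist=10995.7 km, bearing=136.5°
Leg 3: dist=7323.3 km, bearing=208.6°
Leg 4: dist=17031.9 km, bearing=22.1°
Leg 5: dist=3273.4 km, bearing=292.1°
Total: 55346.9 km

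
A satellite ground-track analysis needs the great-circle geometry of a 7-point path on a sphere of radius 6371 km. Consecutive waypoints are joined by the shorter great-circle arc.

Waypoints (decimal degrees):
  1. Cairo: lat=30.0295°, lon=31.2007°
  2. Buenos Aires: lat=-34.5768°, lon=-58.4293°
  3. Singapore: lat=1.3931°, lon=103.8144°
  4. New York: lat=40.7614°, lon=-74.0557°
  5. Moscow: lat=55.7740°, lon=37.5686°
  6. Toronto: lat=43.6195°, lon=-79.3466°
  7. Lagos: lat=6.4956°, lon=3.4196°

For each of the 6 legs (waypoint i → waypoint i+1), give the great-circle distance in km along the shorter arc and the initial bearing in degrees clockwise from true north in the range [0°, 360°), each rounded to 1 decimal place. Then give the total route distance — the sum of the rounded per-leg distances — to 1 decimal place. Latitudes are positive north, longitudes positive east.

Leg 1: φ1=0.5241136, φ2=-0.6034790, Δφ=-1.1275927, Δλ=-1.5643386 rad; a=sin²(Δφ/2)+cosφ1·cosφ2·sin²(Δλ/2)=0.6397024478; c=2·atan2(√a, √(1-a))=1.853970592; dist=6371·c=11811.647 ≈ 11811.6 km; running total=11811.6 km
Leg 1 bearing: y=sinΔλ·cosφ2=-0.82334906, x=cosφ1·sinφ2-sinφ1·cosφ2·cosΔλ=-0.49399314; θ=atan2(y, x)=-120.9629° <0 so +360° → 239.0371° ≈ 239.0°
Leg 2: φ1=-0.6034790, φ2=0.0243142, Δφ=0.6277932, Δλ=2.8316868 rad; a=sin²(Δφ/2)+cosφ1·cosφ2·sin²(Δλ/2)=0.8988541761; c=2·atan2(√a, √(1-a))=2.494281799; dist=6371·c=15891.069 ≈ 15891.1 km; running total=27702.7 km
Leg 2 bearing: y=sinΔλ·cosφ2=0.30487888, x=cosφ1·sinφ2-sinφ1·cosφ2·cosΔλ=-0.52029824; θ=atan2(y, x)=149.6310° ≈ 149.6°
Leg 3: φ1=0.0243142, φ2=0.7114206, Δφ=0.6871065, Δλ=-3.1044189 rad; a=sin²(Δφ/2)+cosφ1·cosφ2·sin²(Δλ/2)=0.8704073310; c=2·atan2(√a, √(1-a))=2.405078694; dist=6371·c=15322.756 ≈ 15322.8 km; running total=43025.5 km
Leg 3 bearing: y=sinΔλ·cosφ2=-0.02815023, x=cosφ1·sinφ2-sinφ1·cosφ2·cosΔλ=0.67111936; θ=atan2(y, x)=-2.4019° <0 so +360° → 357.5981° ≈ 357.6°
Leg 4: φ1=0.7114206, φ2=0.9734399, Δφ=0.2620193, Δλ=1.9482116 rad; a=sin²(Δφ/2)+cosφ1·cosφ2·sin²(Δλ/2)=0.3085778013; c=2·atan2(√a, √(1-a))=1.177923011; dist=6371·c=7504.548 ≈ 7504.5 km; running total=50530.0 km
Leg 4 bearing: y=sinΔλ·cosφ2=0.52287295, x=cosφ1·sinφ2-sinφ1·cosφ2·cosΔλ=0.76159966; θ=atan2(y, x)=34.4714° ≈ 34.5°
Leg 5: φ1=0.9734399, φ2=0.7613039, Δφ=-0.2121360, Δλ=-2.0405552 rad; a=sin²(Δφ/2)+cosφ1·cosφ2·sin²(Δλ/2)=0.3069610449; c=2·atan2(√a, √(1-a))=1.174420280; dist=6371·c=7482.232 ≈ 7482.2 km; running total=58012.2 km
Leg 5 bearing: y=sinΔλ·cosφ2=-0.64551842, x=cosφ1·sinφ2-sinφ1·cosφ2·cosΔλ=0.65897634; θ=atan2(y, x)=-44.4089° <0 so +360° → 315.5911° ≈ 315.6°
Leg 6: φ1=0.7613039, φ2=0.1133696, Δφ=-0.6479343, Δλ=1.4445427 rad; a=sin²(Δφ/2)+cosφ1·cosφ2·sin²(Δλ/2)=0.4156928547; c=2·atan2(√a, √(1-a))=1.401372665; dist=6371·c=8928.145 ≈ 8928.1 km; running total=66940.3 km
Leg 6 bearing: y=sinΔλ·cosφ2=0.98567223, x=cosφ1·sinφ2-sinφ1·cosφ2·cosΔλ=-0.00441247; θ=atan2(y, x)=90.2565° ≈ 90.3°

Leg 1: dist=11811.6 km, bearing=239.0°
Leg 2: dist=15891.1 km, bearing=149.6°
Leg 3: dist=15322.8 km, bearing=357.6°
Leg 4: dist=7504.5 km, bearing=34.5°
Leg 5: dist=7482.2 km, bearing=315.6°
Leg 6: dist=8928.1 km, bearing=90.3°
Total: 66940.3 km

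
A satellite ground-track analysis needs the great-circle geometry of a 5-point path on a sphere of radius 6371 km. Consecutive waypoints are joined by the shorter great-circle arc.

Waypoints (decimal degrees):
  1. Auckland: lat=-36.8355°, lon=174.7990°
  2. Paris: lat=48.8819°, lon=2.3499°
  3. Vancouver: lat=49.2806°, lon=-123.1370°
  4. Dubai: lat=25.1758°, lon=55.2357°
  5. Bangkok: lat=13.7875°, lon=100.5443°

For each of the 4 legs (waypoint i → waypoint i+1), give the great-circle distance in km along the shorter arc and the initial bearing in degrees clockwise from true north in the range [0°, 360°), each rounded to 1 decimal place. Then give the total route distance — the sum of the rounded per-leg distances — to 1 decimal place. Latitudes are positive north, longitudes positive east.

Leg 1: dist=18542.7 km, bearing=337.8°
Leg 2: dist=7919.3 km, bearing=325.9°
Leg 3: dist=11734.3 km, bearing=1.5°
Leg 4: dist=4890.9 km, bearing=96.2°
Total: 43087.2 km

Leg 1: φ1=-0.6429008, φ2=0.8531501, Δφ=1.4960509, Δλ=-3.0098046 rad; a=sin²(Δφ/2)+cosφ1·cosφ2·sin²(Δλ/2)=0.9867074329; c=2·atan2(√a, √(1-a))=2.910491934; dist=6371·c=18542.744 ≈ 18542.7 km; running total=18542.7 km
Leg 1 bearing: y=sinΔλ·cosφ2=-0.08641493, x=cosφ1·sinφ2-sinφ1·cosφ2·cosΔλ=0.21212251; θ=atan2(y, x)=-22.1651° <0 so +360° → 337.8349° ≈ 337.8°
Leg 2: φ1=0.8531501, φ2=0.8601087, Δφ=0.0069586, Δλ=-2.1901596 rad; a=sin²(Δφ/2)+cosφ1·cosφ2·sin²(Δλ/2)=0.3390308627; c=2·atan2(√a, √(1-a))=1.243020280; dist=6371·c=7919.282 ≈ 7919.3 km; running total=26462.0 km
Leg 2 bearing: y=sinΔλ·cosφ2=-0.53117898, x=cosφ1·sinφ2-sinφ1·cosφ2·cosΔλ=0.78371209; θ=atan2(y, x)=-34.1284° <0 so +360° → 325.8716° ≈ 325.9°
Leg 3: φ1=0.8601087, φ2=0.4394006, Δφ=-0.4207081, Δλ=3.1131909 rad; a=sin²(Δφ/2)+cosφ1·cosφ2·sin²(Δλ/2)=0.6338667411; c=2·atan2(√a, √(1-a))=1.841836190; dist=6371·c=11734.338 ≈ 11734.3 km; running total=38196.3 km
Leg 3 bearing: y=sinΔλ·cosφ2=0.02570032, x=cosφ1·sinφ2-sinφ1·cosφ2·cosΔλ=0.96315018; θ=atan2(y, x)=1.5285° ≈ 1.5°
Leg 4: φ1=0.4394006, φ2=0.2406373, Δφ=-0.1987633, Δλ=0.7907842 rad; a=sin²(Δφ/2)+cosφ1·cosφ2·sin²(Δλ/2)=0.1402388098; c=2·atan2(√a, √(1-a))=0.767682001; dist=6371·c=4890.902 ≈ 4890.9 km; running total=43087.2 km
Leg 4 bearing: y=sinΔλ·cosφ2=0.69042124, x=cosφ1·sinφ2-sinφ1·cosφ2·cosΔλ=-0.07487362; θ=atan2(y, x)=96.1893° ≈ 96.2°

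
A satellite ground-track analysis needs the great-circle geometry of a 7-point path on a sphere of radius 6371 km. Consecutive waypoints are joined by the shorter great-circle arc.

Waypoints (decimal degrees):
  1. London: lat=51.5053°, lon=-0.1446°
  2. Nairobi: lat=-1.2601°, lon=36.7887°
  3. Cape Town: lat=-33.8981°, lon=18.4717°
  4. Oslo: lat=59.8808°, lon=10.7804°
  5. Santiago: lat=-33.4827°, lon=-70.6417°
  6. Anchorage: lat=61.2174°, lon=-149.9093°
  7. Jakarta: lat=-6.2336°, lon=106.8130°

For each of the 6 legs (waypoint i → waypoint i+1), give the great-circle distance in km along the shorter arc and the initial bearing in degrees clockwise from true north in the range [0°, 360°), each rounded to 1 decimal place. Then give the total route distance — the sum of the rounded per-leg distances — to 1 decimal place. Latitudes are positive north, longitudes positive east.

Leg 1: φ1=0.8989371, φ2=-0.0219929, Δφ=-0.9209300, Δλ=0.6446077 rad; a=sin²(Δφ/2)+cosφ1·cosφ2·sin²(Δλ/2)=0.2598959002; c=2·atan2(√a, √(1-a))=1.069904272; dist=6371·c=6816.360 ≈ 6816.4 km; running total=6816.4 km
Leg 1 bearing: y=sinΔλ·cosφ2=0.60073958, x=cosφ1·sinφ2-sinφ1·cosφ2·cosΔλ=-0.63914947; θ=atan2(y, x)=136.7744° ≈ 136.8°
Leg 2: φ1=-0.0219929, φ2=-0.5916335, Δφ=-0.5696406, Δλ=-0.3196920 rad; a=sin²(Δφ/2)+cosφ1·cosφ2·sin²(Δλ/2)=0.0999753588; c=2·atan2(√a, √(1-a))=0.643418967; dist=6371·c=4099.222 ≈ 4099.2 km; running total=10915.6 km
Leg 2 bearing: y=sinΔλ·cosφ2=-0.26085721, x=cosφ1·sinφ2-sinφ1·cosφ2·cosΔλ=-0.54025426; θ=atan2(y, x)=-154.2268° <0 so +360° → 205.7732° ≈ 205.8°
Leg 3: φ1=-0.5916335, φ2=1.0451171, Δφ=1.6367506, Δλ=-0.1342385 rad; a=sin²(Δφ/2)+cosφ1·cosφ2·sin²(Δλ/2)=0.5348267796; c=2·atan2(√a, √(1-a))=1.640506331; dist=6371·c=10451.666 ≈ 10451.7 km; running total=21367.3 km
Leg 3 bearing: y=sinΔλ·cosφ2=-0.06715884, x=cosφ1·sinφ2-sinφ1·cosφ2·cosΔλ=0.99530803; θ=atan2(y, x)=-3.8602° <0 so +360° → 356.1398° ≈ 356.1°
Leg 4: φ1=1.0451171, φ2=-0.5843834, Δφ=-1.6295005, Δλ=-1.4210837 rad; a=sin²(Δφ/2)+cosφ1·cosφ2·sin²(Δλ/2)=0.7073866806; c=2·atan2(√a, √(1-a))=1.998490041; dist=6371·c=12732.380 ≈ 12732.4 km; running total=34099.7 km
Leg 4 bearing: y=sinΔλ·cosφ2=-0.82472271, x=cosφ1·sinφ2-sinφ1·cosφ2·cosΔλ=-0.38444181; θ=atan2(y, x)=-114.9924° <0 so +360° → 245.0076° ≈ 245.0°
Leg 5: φ1=-0.5843834, φ2=1.0684452, Δφ=1.6528285, Δλ=-1.3834806 rad; a=sin²(Δφ/2)+cosφ1·cosφ2·sin²(Δλ/2)=0.7043709394; c=2·atan2(√a, √(1-a))=1.991871426; dist=6371·c=12690.213 ≈ 12690.2 km; running total=46789.9 km
Leg 5 bearing: y=sinΔλ·cosφ2=-0.47306518, x=cosφ1·sinφ2-sinφ1·cosφ2·cosΔλ=0.78047384; θ=atan2(y, x)=-31.2211° <0 so +360° → 328.7789° ≈ 328.8°
Leg 6: φ1=1.0684452, φ2=-0.1087968, Δφ=-1.1772420, Δλ=4.4806494 rad; a=sin²(Δφ/2)+cosφ1·cosφ2·sin²(Δλ/2)=0.6025485885; c=2·atan2(√a, √(1-a))=1.777359321; dist=6371·c=11323.556 ≈ 11323.6 km; running total=58113.5 km
Leg 6 bearing: y=sinΔλ·cosφ2=-0.96751385, x=cosφ1·sinφ2-sinφ1·cosφ2·cosΔλ=0.14782457; θ=atan2(y, x)=-81.3131° <0 so +360° → 278.6869° ≈ 278.7°

Leg 1: dist=6816.4 km, bearing=136.8°
Leg 2: dist=4099.2 km, bearing=205.8°
Leg 3: dist=10451.7 km, bearing=356.1°
Leg 4: dist=12732.4 km, bearing=245.0°
Leg 5: dist=12690.2 km, bearing=328.8°
Leg 6: dist=11323.6 km, bearing=278.7°
Total: 58113.5 km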